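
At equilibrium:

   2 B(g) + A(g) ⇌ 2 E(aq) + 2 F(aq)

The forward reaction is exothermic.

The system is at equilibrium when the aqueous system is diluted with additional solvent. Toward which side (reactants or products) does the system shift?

Dilution lowers every aqueous concentration by the same factor. Δn_aq = 4 − 0 = +4, so the system shifts toward the side with more dissolved moles — to the right.

right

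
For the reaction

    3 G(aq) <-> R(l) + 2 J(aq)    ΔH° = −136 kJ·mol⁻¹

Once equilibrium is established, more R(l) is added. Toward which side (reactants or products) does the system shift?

no shift

R is a pure liquid; its activity is 1 regardless of amount, so Q is unaffected — no shift from this change.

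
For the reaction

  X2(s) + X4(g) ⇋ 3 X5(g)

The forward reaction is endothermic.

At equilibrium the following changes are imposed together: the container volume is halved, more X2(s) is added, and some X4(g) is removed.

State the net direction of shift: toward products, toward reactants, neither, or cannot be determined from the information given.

Gas moles: reactants 1, products 3 (Δn_gas = +2). Compression shifts the system toward the side with fewer moles of gas — to the left.
X2 is a pure solid; its activity is 1 regardless of amount, so Q is unaffected — no shift from this change.
Removing X4 (g), a reactant, drives the reaction to the left.
Only the nonzero effect(s) matter; the net shift is to the left.

left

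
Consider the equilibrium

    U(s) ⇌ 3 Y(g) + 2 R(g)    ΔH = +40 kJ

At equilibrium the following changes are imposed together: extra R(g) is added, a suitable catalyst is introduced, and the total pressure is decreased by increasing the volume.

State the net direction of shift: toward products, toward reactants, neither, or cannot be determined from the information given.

cannot be determined

Adding R (g), a product, drives the reaction to the left.
A catalyst speeds both forward and reverse rates equally; it changes neither Q nor K — no shift from this change.
Gas moles: reactants 0, products 5 (Δn_gas = +5). Expansion shifts the system toward the side with more moles of gas — to the right.
The individual effects push in opposite directions; without quantitative information the net direction cannot be determined.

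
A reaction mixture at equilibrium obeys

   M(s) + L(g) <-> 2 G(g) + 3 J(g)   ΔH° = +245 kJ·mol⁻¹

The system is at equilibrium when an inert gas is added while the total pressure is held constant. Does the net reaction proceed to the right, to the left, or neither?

right

Adding inert gas at constant total pressure expands the volume and lowers every reacting partial pressure. With Δn_gas = 5 − 1 = +4, Q moves away from K toward the side with fewer gas moles, so the system shifts toward the side with more gas moles — to the right.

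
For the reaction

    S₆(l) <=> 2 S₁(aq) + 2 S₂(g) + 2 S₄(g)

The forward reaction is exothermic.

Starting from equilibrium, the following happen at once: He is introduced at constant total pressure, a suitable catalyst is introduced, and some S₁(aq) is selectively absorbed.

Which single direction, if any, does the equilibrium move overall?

Adding inert gas at constant total pressure expands the volume and lowers every reacting partial pressure. With Δn_gas = 4 − 0 = +4, Q moves away from K toward the side with fewer gas moles, so the system shifts toward the side with more gas moles — to the right.
A catalyst speeds both forward and reverse rates equally; it changes neither Q nor K — no shift from this change.
Removing S₁ (aq), a product, drives the reaction to the right.
Only the nonzero effect(s) matter; the net shift is to the right.

right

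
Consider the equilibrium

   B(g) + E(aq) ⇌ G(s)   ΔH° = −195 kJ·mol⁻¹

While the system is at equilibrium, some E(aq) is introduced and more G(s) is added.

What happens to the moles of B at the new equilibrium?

decreases

Adding E (aq), a reactant, drives the reaction to the right.
G is a pure solid; its activity is 1 regardless of amount, so Q is unaffected — no shift from this change.
The net shift is to the right. B is a reactant, so its amount decreases.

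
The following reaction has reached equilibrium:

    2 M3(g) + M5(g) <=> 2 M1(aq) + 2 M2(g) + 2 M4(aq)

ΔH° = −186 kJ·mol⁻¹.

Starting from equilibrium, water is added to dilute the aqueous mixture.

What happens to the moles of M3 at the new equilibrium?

Dilution lowers every aqueous concentration by the same factor. Δn_aq = 4 − 0 = +4, so the system shifts toward the side with more dissolved moles — to the right.
The net shift is to the right. M3 is a reactant, so its amount decreases.

decreases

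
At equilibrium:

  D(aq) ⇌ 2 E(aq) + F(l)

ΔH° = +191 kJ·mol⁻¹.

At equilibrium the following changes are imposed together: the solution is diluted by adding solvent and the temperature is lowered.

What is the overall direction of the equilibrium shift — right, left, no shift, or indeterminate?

Dilution lowers every aqueous concentration by the same factor. Δn_aq = 2 − 1 = +1, so the system shifts toward the side with more dissolved moles — to the right.
The forward reaction is endothermic. Lowering T favours the exothermic direction — shift to the left.
The individual effects push in opposite directions; without quantitative information the net direction cannot be determined.

cannot be determined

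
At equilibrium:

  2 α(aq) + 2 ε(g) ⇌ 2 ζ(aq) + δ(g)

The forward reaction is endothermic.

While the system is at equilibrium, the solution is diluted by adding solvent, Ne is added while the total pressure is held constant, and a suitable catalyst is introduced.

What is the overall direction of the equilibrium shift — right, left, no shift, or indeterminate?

left

Dilution scales every aqueous concentration by the same factor. Δn_aq = 2 − 2 = 0, so Q is unchanged — no shift.
Adding inert gas at constant total pressure expands the volume and lowers every reacting partial pressure. With Δn_gas = 1 − 2 = -1, Q moves away from K toward the side with fewer gas moles, so the system shifts toward the side with more gas moles — to the left.
A catalyst speeds both forward and reverse rates equally; it changes neither Q nor K — no shift from this change.
Only the nonzero effect(s) matter; the net shift is to the left.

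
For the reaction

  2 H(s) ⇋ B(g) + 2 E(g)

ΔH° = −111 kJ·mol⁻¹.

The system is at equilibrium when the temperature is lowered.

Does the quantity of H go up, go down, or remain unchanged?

The forward reaction is exothermic. Lowering T favours the exothermic direction — shift to the right.
The net shift is to the right. H is a reactant, so its amount decreases.

decreases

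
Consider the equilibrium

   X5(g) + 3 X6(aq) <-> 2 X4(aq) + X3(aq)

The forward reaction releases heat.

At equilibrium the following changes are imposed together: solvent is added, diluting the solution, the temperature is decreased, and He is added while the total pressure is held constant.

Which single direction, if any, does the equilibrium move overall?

cannot be determined

Dilution scales every aqueous concentration by the same factor. Δn_aq = 3 − 3 = 0, so Q is unchanged — no shift.
The forward reaction is exothermic. Lowering T favours the exothermic direction — shift to the right.
Adding inert gas at constant total pressure expands the volume and lowers every reacting partial pressure. With Δn_gas = 0 − 1 = -1, Q moves away from K toward the side with fewer gas moles, so the system shifts toward the side with more gas moles — to the left.
The individual effects push in opposite directions; without quantitative information the net direction cannot be determined.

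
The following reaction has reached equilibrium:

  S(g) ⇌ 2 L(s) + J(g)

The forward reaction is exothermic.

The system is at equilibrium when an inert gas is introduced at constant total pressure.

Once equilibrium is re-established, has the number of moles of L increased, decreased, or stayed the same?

Adding inert gas at constant total pressure expands the volume, scaling every reacting partial pressure by the same factor. Δn_gas = 1 − 1 = 0, so Q is unchanged — no shift.
No net shift occurs, so the amount of L is unchanged.

unchanged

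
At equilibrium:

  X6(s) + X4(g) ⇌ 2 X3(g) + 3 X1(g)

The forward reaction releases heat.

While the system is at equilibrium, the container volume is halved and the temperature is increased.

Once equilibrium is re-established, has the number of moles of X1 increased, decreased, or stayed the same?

decreases

Gas moles: reactants 1, products 5 (Δn_gas = +4). Compression shifts the system toward the side with fewer moles of gas — to the left.
The forward reaction is exothermic. Raising T favours the endothermic direction — shift to the left.
The net shift is to the left. X1 is a product, so its amount decreases.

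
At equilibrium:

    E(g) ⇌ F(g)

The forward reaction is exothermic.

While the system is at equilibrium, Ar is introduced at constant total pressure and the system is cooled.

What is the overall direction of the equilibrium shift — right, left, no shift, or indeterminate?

right

Adding inert gas at constant total pressure expands the volume, scaling every reacting partial pressure by the same factor. Δn_gas = 1 − 1 = 0, so Q is unchanged — no shift.
The forward reaction is exothermic. Lowering T favours the exothermic direction — shift to the right.
Only the nonzero effect(s) matter; the net shift is to the right.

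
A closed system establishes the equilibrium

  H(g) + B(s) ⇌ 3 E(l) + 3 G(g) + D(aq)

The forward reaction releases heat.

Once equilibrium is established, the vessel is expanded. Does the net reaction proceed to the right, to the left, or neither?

Gas moles: reactants 1, products 3 (Δn_gas = +2). Expansion shifts the system toward the side with more moles of gas — to the right.

right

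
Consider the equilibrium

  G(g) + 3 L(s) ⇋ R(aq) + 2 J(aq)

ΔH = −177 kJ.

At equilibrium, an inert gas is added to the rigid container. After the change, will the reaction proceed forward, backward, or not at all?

no shift

At constant volume, adding an inert gas leaves every reacting species' partial pressure unchanged, so Q is unchanged — no shift from this change.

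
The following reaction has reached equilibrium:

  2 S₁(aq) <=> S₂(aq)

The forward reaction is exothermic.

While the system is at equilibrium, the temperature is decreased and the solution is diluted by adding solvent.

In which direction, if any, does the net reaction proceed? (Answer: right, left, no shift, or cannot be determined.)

The forward reaction is exothermic. Lowering T favours the exothermic direction — shift to the right.
Dilution lowers every aqueous concentration by the same factor. Δn_aq = 1 − 2 = -1, so the system shifts toward the side with more dissolved moles — to the left.
The individual effects push in opposite directions; without quantitative information the net direction cannot be determined.

cannot be determined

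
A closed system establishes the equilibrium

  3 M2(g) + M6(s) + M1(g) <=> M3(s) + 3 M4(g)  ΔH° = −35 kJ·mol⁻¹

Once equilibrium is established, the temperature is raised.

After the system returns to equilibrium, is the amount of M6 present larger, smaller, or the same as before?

increases

The forward reaction is exothermic. Raising T favours the endothermic direction — shift to the left.
The net shift is to the left. M6 is a reactant, so its amount increases.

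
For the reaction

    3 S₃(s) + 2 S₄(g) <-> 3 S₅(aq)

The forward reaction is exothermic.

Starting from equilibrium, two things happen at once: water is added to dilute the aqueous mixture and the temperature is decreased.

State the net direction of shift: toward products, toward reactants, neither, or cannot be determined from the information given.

Dilution lowers every aqueous concentration by the same factor. Δn_aq = 3 − 0 = +3, so the system shifts toward the side with more dissolved moles — to the right.
The forward reaction is exothermic. Lowering T favours the exothermic direction — shift to the right.
All effects act in the same direction — net shift to the right.

right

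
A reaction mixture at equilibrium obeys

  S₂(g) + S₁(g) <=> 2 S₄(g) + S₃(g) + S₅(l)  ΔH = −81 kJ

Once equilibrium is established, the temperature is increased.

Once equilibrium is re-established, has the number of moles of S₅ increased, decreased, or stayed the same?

The forward reaction is exothermic. Raising T favours the endothermic direction — shift to the left.
The net shift is to the left. S₅ is a product, so its amount decreases.

decreases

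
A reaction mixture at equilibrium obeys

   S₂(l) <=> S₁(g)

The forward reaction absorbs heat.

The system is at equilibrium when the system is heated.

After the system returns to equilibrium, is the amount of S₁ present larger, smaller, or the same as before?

The forward reaction is endothermic. Raising T favours the endothermic direction — shift to the right.
The net shift is to the right. S₁ is a product, so its amount increases.

increases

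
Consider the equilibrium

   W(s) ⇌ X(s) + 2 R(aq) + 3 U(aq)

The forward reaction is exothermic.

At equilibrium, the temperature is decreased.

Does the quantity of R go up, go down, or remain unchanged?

The forward reaction is exothermic. Lowering T favours the exothermic direction — shift to the right.
The net shift is to the right. R is a product, so its amount increases.

increases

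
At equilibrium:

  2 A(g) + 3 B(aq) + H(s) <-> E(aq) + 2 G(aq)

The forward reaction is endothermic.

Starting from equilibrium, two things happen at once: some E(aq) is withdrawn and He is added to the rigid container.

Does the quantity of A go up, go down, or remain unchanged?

decreases

Removing E (aq), a product, drives the reaction to the right.
At constant volume, adding an inert gas leaves every reacting species' partial pressure unchanged, so Q is unchanged — no shift from this change.
The net shift is to the right. A is a reactant, so its amount decreases.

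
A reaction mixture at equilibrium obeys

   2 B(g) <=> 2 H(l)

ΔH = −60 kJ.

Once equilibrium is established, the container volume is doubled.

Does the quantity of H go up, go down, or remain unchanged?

Gas moles: reactants 2, products 0 (Δn_gas = -2). Expansion shifts the system toward the side with more moles of gas — to the left.
The net shift is to the left. H is a product, so its amount decreases.

decreases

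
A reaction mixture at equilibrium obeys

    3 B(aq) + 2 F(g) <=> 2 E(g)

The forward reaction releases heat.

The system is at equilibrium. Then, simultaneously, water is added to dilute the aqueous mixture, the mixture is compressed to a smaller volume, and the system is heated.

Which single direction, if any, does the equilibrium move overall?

left

Dilution lowers every aqueous concentration by the same factor. Δn_aq = 0 − 3 = -3, so the system shifts toward the side with more dissolved moles — to the left.
Gas moles: reactants 2, products 2. Δn_gas = 0, so a volume change leaves Q equal to K — no shift from this change.
The forward reaction is exothermic. Raising T favours the endothermic direction — shift to the left.
Only the nonzero effect(s) matter; the net shift is to the left.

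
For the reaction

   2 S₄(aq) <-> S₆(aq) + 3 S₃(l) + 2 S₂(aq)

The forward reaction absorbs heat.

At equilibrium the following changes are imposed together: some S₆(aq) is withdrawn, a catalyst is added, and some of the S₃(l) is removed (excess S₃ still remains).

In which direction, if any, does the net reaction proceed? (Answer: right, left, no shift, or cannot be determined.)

right

Removing S₆ (aq), a product, drives the reaction to the right.
A catalyst speeds both forward and reverse rates equally; it changes neither Q nor K — no shift from this change.
S₃ is a pure liquid; its activity is 1 regardless of amount, so Q is unaffected — no shift from this change.
Only the nonzero effect(s) matter; the net shift is to the right.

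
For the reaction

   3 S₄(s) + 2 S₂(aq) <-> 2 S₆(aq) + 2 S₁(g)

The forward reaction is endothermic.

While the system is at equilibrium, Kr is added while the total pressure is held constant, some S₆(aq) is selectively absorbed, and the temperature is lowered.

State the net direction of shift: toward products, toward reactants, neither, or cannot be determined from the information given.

Adding inert gas at constant total pressure expands the volume and lowers every reacting partial pressure. With Δn_gas = 2 − 0 = +2, Q moves away from K toward the side with fewer gas moles, so the system shifts toward the side with more gas moles — to the right.
Removing S₆ (aq), a product, drives the reaction to the right.
The forward reaction is endothermic. Lowering T favours the exothermic direction — shift to the left.
The individual effects push in opposite directions; without quantitative information the net direction cannot be determined.

cannot be determined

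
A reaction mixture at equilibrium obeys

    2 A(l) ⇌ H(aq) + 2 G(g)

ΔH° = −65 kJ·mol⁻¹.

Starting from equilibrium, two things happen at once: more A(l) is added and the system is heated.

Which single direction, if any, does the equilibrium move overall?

left

A is a pure liquid; its activity is 1 regardless of amount, so Q is unaffected — no shift from this change.
The forward reaction is exothermic. Raising T favours the endothermic direction — shift to the left.
Only the nonzero effect(s) matter; the net shift is to the left.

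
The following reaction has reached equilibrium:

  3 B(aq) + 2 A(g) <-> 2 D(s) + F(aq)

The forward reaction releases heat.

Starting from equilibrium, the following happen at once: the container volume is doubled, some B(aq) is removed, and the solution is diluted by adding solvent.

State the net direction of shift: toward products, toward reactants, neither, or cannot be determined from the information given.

left

Gas moles: reactants 2, products 0 (Δn_gas = -2). Expansion shifts the system toward the side with more moles of gas — to the left.
Removing B (aq), a reactant, drives the reaction to the left.
Dilution lowers every aqueous concentration by the same factor. Δn_aq = 1 − 3 = -2, so the system shifts toward the side with more dissolved moles — to the left.
All effects act in the same direction — net shift to the left.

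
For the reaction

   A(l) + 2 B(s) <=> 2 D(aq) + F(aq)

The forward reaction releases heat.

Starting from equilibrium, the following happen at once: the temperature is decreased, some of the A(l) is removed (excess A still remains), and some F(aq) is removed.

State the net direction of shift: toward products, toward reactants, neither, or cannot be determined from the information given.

The forward reaction is exothermic. Lowering T favours the exothermic direction — shift to the right.
A is a pure liquid; its activity is 1 regardless of amount, so Q is unaffected — no shift from this change.
Removing F (aq), a product, drives the reaction to the right.
Only the nonzero effect(s) matter; the net shift is to the right.

right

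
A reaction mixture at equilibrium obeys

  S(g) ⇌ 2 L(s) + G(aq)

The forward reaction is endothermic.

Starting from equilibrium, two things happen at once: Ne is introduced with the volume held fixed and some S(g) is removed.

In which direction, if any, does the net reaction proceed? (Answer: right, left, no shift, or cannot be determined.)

left

At constant volume, adding an inert gas leaves every reacting species' partial pressure unchanged, so Q is unchanged — no shift from this change.
Removing S (g), a reactant, drives the reaction to the left.
Only the nonzero effect(s) matter; the net shift is to the left.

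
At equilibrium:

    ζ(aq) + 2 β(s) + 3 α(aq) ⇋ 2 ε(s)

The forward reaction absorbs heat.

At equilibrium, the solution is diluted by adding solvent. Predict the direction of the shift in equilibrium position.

Dilution lowers every aqueous concentration by the same factor. Δn_aq = 0 − 4 = -4, so the system shifts toward the side with more dissolved moles — to the left.

left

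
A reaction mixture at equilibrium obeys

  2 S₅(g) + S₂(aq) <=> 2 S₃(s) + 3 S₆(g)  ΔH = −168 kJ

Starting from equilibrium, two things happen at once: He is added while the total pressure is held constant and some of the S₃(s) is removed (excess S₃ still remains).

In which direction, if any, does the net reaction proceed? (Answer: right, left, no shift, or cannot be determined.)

Adding inert gas at constant total pressure expands the volume and lowers every reacting partial pressure. With Δn_gas = 3 − 2 = +1, Q moves away from K toward the side with fewer gas moles, so the system shifts toward the side with more gas moles — to the right.
S₃ is a pure solid; its activity is 1 regardless of amount, so Q is unaffected — no shift from this change.
Only the nonzero effect(s) matter; the net shift is to the right.

right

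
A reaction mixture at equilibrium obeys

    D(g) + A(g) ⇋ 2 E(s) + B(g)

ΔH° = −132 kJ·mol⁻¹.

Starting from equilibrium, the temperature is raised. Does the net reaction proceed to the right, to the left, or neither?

left

The forward reaction is exothermic. Raising T favours the endothermic direction — shift to the left.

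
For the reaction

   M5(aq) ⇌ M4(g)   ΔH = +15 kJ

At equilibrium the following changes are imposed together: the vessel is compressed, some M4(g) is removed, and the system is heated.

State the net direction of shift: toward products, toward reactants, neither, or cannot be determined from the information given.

Gas moles: reactants 0, products 1 (Δn_gas = +1). Compression shifts the system toward the side with fewer moles of gas — to the left.
Removing M4 (g), a product, drives the reaction to the right.
The forward reaction is endothermic. Raising T favours the endothermic direction — shift to the right.
The individual effects push in opposite directions; without quantitative information the net direction cannot be determined.

cannot be determined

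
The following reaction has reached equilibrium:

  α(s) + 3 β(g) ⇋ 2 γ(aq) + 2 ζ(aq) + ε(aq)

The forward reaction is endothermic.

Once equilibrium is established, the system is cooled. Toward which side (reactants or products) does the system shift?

left

The forward reaction is endothermic. Lowering T favours the exothermic direction — shift to the left.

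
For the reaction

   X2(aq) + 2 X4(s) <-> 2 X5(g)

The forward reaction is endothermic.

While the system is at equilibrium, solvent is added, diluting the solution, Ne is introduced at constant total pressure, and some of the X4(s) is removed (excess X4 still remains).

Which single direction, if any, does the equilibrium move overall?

cannot be determined

Dilution lowers every aqueous concentration by the same factor. Δn_aq = 0 − 1 = -1, so the system shifts toward the side with more dissolved moles — to the left.
Adding inert gas at constant total pressure expands the volume and lowers every reacting partial pressure. With Δn_gas = 2 − 0 = +2, Q moves away from K toward the side with fewer gas moles, so the system shifts toward the side with more gas moles — to the right.
X4 is a pure solid; its activity is 1 regardless of amount, so Q is unaffected — no shift from this change.
The individual effects push in opposite directions; without quantitative information the net direction cannot be determined.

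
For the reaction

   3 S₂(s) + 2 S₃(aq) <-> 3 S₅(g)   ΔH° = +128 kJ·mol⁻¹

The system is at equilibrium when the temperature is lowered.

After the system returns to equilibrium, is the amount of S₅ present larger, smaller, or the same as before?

The forward reaction is endothermic. Lowering T favours the exothermic direction — shift to the left.
The net shift is to the left. S₅ is a product, so its amount decreases.

decreases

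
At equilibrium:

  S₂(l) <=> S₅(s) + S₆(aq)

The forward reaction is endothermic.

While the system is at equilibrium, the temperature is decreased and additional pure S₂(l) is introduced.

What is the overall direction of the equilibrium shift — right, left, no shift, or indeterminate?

left

The forward reaction is endothermic. Lowering T favours the exothermic direction — shift to the left.
S₂ is a pure liquid; its activity is 1 regardless of amount, so Q is unaffected — no shift from this change.
Only the nonzero effect(s) matter; the net shift is to the left.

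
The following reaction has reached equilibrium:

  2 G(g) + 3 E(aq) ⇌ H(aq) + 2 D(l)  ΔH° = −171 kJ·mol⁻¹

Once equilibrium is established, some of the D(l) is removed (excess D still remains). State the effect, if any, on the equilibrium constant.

The equilibrium constant depends only on temperature. This perturbation changes neither the position of equilibrium nor K.

unchanged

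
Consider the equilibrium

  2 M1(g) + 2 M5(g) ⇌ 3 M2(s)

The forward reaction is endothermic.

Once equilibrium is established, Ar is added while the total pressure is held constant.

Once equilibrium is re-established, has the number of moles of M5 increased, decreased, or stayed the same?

Adding inert gas at constant total pressure expands the volume and lowers every reacting partial pressure. With Δn_gas = 0 − 4 = -4, Q moves away from K toward the side with fewer gas moles, so the system shifts toward the side with more gas moles — to the left.
The net shift is to the left. M5 is a reactant, so its amount increases.

increases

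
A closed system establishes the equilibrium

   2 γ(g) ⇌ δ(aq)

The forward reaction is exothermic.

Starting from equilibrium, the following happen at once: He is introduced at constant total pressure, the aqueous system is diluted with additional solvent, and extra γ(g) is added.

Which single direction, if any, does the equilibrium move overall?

Adding inert gas at constant total pressure expands the volume and lowers every reacting partial pressure. With Δn_gas = 0 − 2 = -2, Q moves away from K toward the side with fewer gas moles, so the system shifts toward the side with more gas moles — to the left.
Dilution lowers every aqueous concentration by the same factor. Δn_aq = 1 − 0 = +1, so the system shifts toward the side with more dissolved moles — to the right.
Adding γ (g), a reactant, drives the reaction to the right.
The individual effects push in opposite directions; without quantitative information the net direction cannot be determined.

cannot be determined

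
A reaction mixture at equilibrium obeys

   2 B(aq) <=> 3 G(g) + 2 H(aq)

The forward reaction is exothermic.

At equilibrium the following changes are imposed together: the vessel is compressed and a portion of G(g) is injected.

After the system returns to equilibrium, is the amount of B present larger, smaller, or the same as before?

Gas moles: reactants 0, products 3 (Δn_gas = +3). Compression shifts the system toward the side with fewer moles of gas — to the left.
Adding G (g), a product, drives the reaction to the left.
The net shift is to the left. B is a reactant, so its amount increases.

increases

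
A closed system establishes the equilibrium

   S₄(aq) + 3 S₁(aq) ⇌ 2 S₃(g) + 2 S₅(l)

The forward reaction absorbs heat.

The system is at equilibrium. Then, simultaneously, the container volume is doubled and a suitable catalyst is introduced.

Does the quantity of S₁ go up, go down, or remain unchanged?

Gas moles: reactants 0, products 2 (Δn_gas = +2). Expansion shifts the system toward the side with more moles of gas — to the right.
A catalyst speeds both forward and reverse rates equally; it changes neither Q nor K — no shift from this change.
The net shift is to the right. S₁ is a reactant, so its amount decreases.

decreases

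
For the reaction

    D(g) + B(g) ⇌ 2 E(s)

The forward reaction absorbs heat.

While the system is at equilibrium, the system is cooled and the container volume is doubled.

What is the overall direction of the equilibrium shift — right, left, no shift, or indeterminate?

The forward reaction is endothermic. Lowering T favours the exothermic direction — shift to the left.
Gas moles: reactants 2, products 0 (Δn_gas = -2). Expansion shifts the system toward the side with more moles of gas — to the left.
All effects act in the same direction — net shift to the left.

left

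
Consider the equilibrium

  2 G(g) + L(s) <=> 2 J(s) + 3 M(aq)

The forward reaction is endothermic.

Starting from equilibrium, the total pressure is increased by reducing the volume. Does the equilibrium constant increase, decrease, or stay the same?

unchanged

The equilibrium constant depends only on temperature. This perturbation may move the position of equilibrium, but since T is unchanged, K itself is unchanged.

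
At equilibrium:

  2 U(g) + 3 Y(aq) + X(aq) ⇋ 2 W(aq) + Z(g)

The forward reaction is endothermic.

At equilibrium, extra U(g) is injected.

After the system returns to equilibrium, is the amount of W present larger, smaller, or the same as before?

increases

Adding U (g), a reactant, drives the reaction to the right.
The net shift is to the right. W is a product, so its amount increases.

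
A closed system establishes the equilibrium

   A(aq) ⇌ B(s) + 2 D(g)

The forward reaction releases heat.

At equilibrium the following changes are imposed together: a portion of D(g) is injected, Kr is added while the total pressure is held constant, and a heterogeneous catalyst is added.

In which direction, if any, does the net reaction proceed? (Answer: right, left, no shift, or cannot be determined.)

Adding D (g), a product, drives the reaction to the left.
Adding inert gas at constant total pressure expands the volume and lowers every reacting partial pressure. With Δn_gas = 2 − 0 = +2, Q moves away from K toward the side with fewer gas moles, so the system shifts toward the side with more gas moles — to the right.
A catalyst speeds both forward and reverse rates equally; it changes neither Q nor K — no shift from this change.
The individual effects push in opposite directions; without quantitative information the net direction cannot be determined.

cannot be determined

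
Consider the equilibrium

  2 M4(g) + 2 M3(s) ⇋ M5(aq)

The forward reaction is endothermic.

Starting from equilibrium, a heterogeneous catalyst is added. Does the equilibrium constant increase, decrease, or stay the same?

The equilibrium constant depends only on temperature. This perturbation changes neither the position of equilibrium nor K.

unchanged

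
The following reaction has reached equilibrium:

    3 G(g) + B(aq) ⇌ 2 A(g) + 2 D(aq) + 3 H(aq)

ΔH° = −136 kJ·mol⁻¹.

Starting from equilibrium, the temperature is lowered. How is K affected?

K depends on temperature via the van 't Hoff relation. The forward reaction is exothermic, so lowering T increases K.

increases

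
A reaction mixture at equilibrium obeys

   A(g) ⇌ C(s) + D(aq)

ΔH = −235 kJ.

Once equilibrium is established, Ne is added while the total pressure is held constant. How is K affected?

The equilibrium constant depends only on temperature. This perturbation may move the position of equilibrium, but since T is unchanged, K itself is unchanged.

unchanged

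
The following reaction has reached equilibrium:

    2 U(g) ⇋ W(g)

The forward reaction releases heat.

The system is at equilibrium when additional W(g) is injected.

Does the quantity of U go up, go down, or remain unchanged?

Adding W (g), a product, drives the reaction to the left.
The net shift is to the left. U is a reactant, so its amount increases.

increases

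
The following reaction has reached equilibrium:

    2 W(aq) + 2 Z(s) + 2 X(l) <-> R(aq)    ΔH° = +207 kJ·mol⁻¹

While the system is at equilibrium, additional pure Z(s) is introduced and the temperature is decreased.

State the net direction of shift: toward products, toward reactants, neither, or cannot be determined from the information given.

Z is a pure solid; its activity is 1 regardless of amount, so Q is unaffected — no shift from this change.
The forward reaction is endothermic. Lowering T favours the exothermic direction — shift to the left.
Only the nonzero effect(s) matter; the net shift is to the left.

left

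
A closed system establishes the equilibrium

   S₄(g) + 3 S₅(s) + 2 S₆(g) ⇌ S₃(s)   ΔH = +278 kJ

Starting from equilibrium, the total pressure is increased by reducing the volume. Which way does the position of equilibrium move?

right

Gas moles: reactants 3, products 0 (Δn_gas = -3). Compression shifts the system toward the side with fewer moles of gas — to the right.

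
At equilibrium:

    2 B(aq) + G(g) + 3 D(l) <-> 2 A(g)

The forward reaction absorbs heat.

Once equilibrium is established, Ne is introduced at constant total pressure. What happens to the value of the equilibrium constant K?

The equilibrium constant depends only on temperature. This perturbation may move the position of equilibrium, but since T is unchanged, K itself is unchanged.

unchanged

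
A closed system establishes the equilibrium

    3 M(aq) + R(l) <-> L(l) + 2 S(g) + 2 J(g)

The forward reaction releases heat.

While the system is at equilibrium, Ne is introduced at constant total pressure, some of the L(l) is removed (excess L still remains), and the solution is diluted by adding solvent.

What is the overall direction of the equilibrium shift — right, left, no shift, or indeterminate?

cannot be determined

Adding inert gas at constant total pressure expands the volume and lowers every reacting partial pressure. With Δn_gas = 4 − 0 = +4, Q moves away from K toward the side with fewer gas moles, so the system shifts toward the side with more gas moles — to the right.
L is a pure liquid; its activity is 1 regardless of amount, so Q is unaffected — no shift from this change.
Dilution lowers every aqueous concentration by the same factor. Δn_aq = 0 − 3 = -3, so the system shifts toward the side with more dissolved moles — to the left.
The individual effects push in opposite directions; without quantitative information the net direction cannot be determined.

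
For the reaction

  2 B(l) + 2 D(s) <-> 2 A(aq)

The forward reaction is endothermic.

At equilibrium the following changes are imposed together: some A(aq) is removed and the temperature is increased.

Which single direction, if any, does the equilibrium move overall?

right

Removing A (aq), a product, drives the reaction to the right.
The forward reaction is endothermic. Raising T favours the endothermic direction — shift to the right.
All effects act in the same direction — net shift to the right.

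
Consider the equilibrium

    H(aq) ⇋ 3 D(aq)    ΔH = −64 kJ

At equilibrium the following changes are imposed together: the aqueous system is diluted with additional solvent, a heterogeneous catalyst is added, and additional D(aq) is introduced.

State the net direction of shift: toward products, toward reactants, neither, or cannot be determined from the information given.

Dilution lowers every aqueous concentration by the same factor. Δn_aq = 3 − 1 = +2, so the system shifts toward the side with more dissolved moles — to the right.
A catalyst speeds both forward and reverse rates equally; it changes neither Q nor K — no shift from this change.
Adding D (aq), a product, drives the reaction to the left.
The individual effects push in opposite directions; without quantitative information the net direction cannot be determined.

cannot be determined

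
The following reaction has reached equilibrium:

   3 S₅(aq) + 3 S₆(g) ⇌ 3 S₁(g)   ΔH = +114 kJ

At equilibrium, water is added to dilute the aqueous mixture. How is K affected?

unchanged

The equilibrium constant depends only on temperature. This perturbation may move the position of equilibrium, but since T is unchanged, K itself is unchanged.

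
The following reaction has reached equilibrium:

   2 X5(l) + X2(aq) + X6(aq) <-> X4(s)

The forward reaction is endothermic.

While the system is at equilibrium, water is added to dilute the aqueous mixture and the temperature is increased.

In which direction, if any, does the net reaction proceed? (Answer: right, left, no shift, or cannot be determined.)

cannot be determined

Dilution lowers every aqueous concentration by the same factor. Δn_aq = 0 − 2 = -2, so the system shifts toward the side with more dissolved moles — to the left.
The forward reaction is endothermic. Raising T favours the endothermic direction — shift to the right.
The individual effects push in opposite directions; without quantitative information the net direction cannot be determined.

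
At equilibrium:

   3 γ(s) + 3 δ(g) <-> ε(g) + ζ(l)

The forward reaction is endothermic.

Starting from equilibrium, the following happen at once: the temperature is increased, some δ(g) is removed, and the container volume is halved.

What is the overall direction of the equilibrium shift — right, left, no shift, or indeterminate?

cannot be determined

The forward reaction is endothermic. Raising T favours the endothermic direction — shift to the right.
Removing δ (g), a reactant, drives the reaction to the left.
Gas moles: reactants 3, products 1 (Δn_gas = -2). Compression shifts the system toward the side with fewer moles of gas — to the right.
The individual effects push in opposite directions; without quantitative information the net direction cannot be determined.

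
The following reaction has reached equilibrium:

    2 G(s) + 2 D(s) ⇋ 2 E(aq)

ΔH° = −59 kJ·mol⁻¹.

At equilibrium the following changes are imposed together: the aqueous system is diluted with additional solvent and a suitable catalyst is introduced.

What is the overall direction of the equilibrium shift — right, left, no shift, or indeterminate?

Dilution lowers every aqueous concentration by the same factor. Δn_aq = 2 − 0 = +2, so the system shifts toward the side with more dissolved moles — to the right.
A catalyst speeds both forward and reverse rates equally; it changes neither Q nor K — no shift from this change.
Only the nonzero effect(s) matter; the net shift is to the right.

right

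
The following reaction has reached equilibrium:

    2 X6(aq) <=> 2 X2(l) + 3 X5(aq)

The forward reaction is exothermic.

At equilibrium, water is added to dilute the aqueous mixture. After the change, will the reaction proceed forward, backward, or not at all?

right

Dilution lowers every aqueous concentration by the same factor. Δn_aq = 3 − 2 = +1, so the system shifts toward the side with more dissolved moles — to the right.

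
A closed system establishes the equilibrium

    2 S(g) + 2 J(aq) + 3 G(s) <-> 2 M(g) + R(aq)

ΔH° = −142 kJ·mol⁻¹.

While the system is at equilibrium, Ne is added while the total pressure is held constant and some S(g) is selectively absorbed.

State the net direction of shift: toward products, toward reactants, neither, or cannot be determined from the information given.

Adding inert gas at constant total pressure expands the volume, scaling every reacting partial pressure by the same factor. Δn_gas = 2 − 2 = 0, so Q is unchanged — no shift.
Removing S (g), a reactant, drives the reaction to the left.
Only the nonzero effect(s) matter; the net shift is to the left.

left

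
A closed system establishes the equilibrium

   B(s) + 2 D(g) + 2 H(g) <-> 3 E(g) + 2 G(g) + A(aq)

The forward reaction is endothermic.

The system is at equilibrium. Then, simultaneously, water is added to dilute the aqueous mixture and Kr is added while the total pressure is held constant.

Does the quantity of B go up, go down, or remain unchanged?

Dilution lowers every aqueous concentration by the same factor. Δn_aq = 1 − 0 = +1, so the system shifts toward the side with more dissolved moles — to the right.
Adding inert gas at constant total pressure expands the volume and lowers every reacting partial pressure. With Δn_gas = 5 − 4 = +1, Q moves away from K toward the side with fewer gas moles, so the system shifts toward the side with more gas moles — to the right.
The net shift is to the right. B is a reactant, so its amount decreases.

decreases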